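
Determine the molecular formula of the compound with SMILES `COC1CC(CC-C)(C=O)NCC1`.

Heavy atoms from the SMILES: 10 C, 1 N, 2 O.
Implicit hydrogens by atom environment:
  5 × C: 2 H each → 10
  2 × C: 3 H each → 6
  2 × C: 1 H each → 2
  2 × O: no H
  1 × C: no H
  1 × N: 1 H
  Total hydrogens = 19.
Molecular formula: C10H19NO2

C10H19NO2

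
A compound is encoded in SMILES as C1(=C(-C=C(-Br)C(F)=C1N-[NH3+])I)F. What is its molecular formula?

C6H5BrF2IN2+

Heavy atoms from the SMILES: 1 Br, 6 C, 2 F, 1 I, 2 N.
Implicit hydrogens by atom environment:
  5 × C (aromatic): no H
  2 × F: no H
  1 × Br: no H
  1 × C (aromatic): 1 H
  1 × I: no H
  1 × N (charge +1): 3 H
  1 × N: 1 H
  Total hydrogens = 5.
Net charge +1.
Molecular formula: C6H5BrF2IN2+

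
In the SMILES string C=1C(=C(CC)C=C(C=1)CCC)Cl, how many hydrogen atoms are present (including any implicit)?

15

Hydrogens are implicit in SMILES; fill each atom to its normal valence:
  3 × C: 2 H each → 6
  3 × C (aromatic): 1 H each → 3
  3 × C (aromatic): no H
  2 × C: 3 H each → 6
  1 × Cl: no H
  Total hydrogens = 15.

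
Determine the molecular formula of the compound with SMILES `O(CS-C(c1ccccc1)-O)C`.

C9H12O2S

Heavy atoms from the SMILES: 9 C, 2 O, 1 S.
Implicit hydrogens by atom environment:
  5 × C (aromatic): 1 H each → 5
  1 × C: 3 H
  1 × C: 2 H
  1 × C: 1 H
  1 × C (aromatic): no H
  1 × O: 1 H
  1 × O: no H
  1 × S: no H
  Total hydrogens = 12.
Molecular formula: C9H12O2S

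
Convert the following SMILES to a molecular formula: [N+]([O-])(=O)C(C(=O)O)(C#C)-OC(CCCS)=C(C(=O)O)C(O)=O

C11H11NO9S

Heavy atoms from the SMILES: 11 C, 1 N, 9 O, 1 S.
Implicit hydrogens by atom environment:
  7 × C: no H
  5 × O: no H
  3 × C: 2 H each → 6
  3 × O: 1 H each → 3
  1 × C: 1 H
  1 × N (charge +1): no H
  1 × O (charge -1): no H
  1 × S: 1 H
  Total hydrogens = 11.
Molecular formula: C11H11NO9S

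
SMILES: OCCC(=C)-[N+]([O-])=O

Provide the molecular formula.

Heavy atoms from the SMILES: 4 C, 1 N, 3 O.
Implicit hydrogens by atom environment:
  3 × C: 2 H each → 6
  1 × C: no H
  1 × N (charge +1): no H
  1 × O: 1 H
  1 × O: no H
  1 × O (charge -1): no H
  Total hydrogens = 7.
Molecular formula: C4H7NO3

C4H7NO3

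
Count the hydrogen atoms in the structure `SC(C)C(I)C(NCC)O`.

14

Hydrogens are implicit in SMILES; fill each atom to its normal valence:
  3 × C: 1 H each → 3
  2 × C: 3 H each → 6
  1 × C: 2 H
  1 × I: no H
  1 × N: 1 H
  1 × O: 1 H
  1 × S: 1 H
  Total hydrogens = 14.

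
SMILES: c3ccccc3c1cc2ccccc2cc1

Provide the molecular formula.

C16H12

Heavy atoms from the SMILES: 16 C.
Implicit hydrogens by atom environment:
  12 × C (aromatic): 1 H each → 12
  4 × C (aromatic): no H
  Total hydrogens = 12.
Molecular formula: C16H12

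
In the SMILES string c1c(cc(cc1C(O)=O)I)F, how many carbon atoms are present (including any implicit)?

7

The symbol for carbon appears 7 times in the SMILES. Lowercase c denotes aromatic carbon and counts toward C.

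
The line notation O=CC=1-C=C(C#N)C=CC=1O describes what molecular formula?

Heavy atoms from the SMILES: 8 C, 1 N, 2 O.
Implicit hydrogens by atom environment:
  3 × C (aromatic): 1 H each → 3
  3 × C (aromatic): no H
  1 × C: 1 H
  1 × C: no H
  1 × N: no H
  1 × O: 1 H
  1 × O: no H
  Total hydrogens = 5.
Molecular formula: C8H5NO2

C8H5NO2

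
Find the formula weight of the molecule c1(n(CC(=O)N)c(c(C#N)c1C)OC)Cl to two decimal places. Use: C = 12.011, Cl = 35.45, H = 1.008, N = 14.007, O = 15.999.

227.65

Molecular formula: C9H10ClN3O2.
M = 9×12.011 + 1×35.45 + 10×1.008 + 3×14.007 + 2×15.999 = 227.65 g/mol.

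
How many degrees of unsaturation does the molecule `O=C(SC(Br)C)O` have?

Molecular formula from the SMILES: C3H5BrO2S.
DoU = (2C + 2 + N − H − X)/2 = (2·3 + 2 + 0 − 5 − 1)/2 = 2/2 = 1.
(Structurally: 0 ring(s) + 1 π bond(s) = 1.)

1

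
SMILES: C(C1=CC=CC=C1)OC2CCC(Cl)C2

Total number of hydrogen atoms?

15

Hydrogens are implicit in SMILES; fill each atom to its normal valence:
  5 × C (aromatic): 1 H each → 5
  4 × C: 2 H each → 8
  2 × C: 1 H each → 2
  1 × C (aromatic): no H
  1 × Cl: no H
  1 × O: no H
  Total hydrogens = 15.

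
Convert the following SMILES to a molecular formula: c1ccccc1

C6H6

Heavy atoms from the SMILES: 6 C.
Implicit hydrogens by atom environment:
  6 × C (aromatic): 1 H each → 6
  Total hydrogens = 6.
Molecular formula: C6H6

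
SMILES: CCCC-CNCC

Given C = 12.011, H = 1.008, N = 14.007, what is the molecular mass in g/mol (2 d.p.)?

Molecular formula: C7H17N.
M = 7×12.011 + 17×1.008 + 1×14.007 = 115.22 g/mol.

115.22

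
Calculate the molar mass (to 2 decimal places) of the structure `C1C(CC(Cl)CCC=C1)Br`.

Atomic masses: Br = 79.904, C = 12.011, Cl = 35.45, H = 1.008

Molecular formula: C8H12BrCl.
M = 1×79.904 + 8×12.011 + 1×35.45 + 12×1.008 = 223.54 g/mol.

223.54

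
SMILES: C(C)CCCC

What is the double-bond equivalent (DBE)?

Molecular formula from the SMILES: C6H14.
DoU = (2C + 2 + N − H − X)/2 = (2·6 + 2 + 0 − 14 − 0)/2 = 0/2 = 0.
(Structurally: 0 ring(s) + 0 π bond(s) = 0.)

0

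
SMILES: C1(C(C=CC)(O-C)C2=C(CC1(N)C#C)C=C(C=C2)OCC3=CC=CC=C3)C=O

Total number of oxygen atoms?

3

The symbol for oxygen appears 3 times in the SMILES.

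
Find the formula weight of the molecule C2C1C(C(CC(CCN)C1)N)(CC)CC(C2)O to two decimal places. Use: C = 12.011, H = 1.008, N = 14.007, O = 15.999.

Molecular formula: C14H28N2O.
M = 14×12.011 + 28×1.008 + 2×14.007 + 1×15.999 = 240.39 g/mol.

240.39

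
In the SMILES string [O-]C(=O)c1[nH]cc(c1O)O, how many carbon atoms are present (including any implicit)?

The symbol for carbon appears 5 times in the SMILES. Lowercase c denotes aromatic carbon and counts toward C.

5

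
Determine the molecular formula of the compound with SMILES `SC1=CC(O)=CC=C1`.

Heavy atoms from the SMILES: 6 C, 1 O, 1 S.
Implicit hydrogens by atom environment:
  4 × C (aromatic): 1 H each → 4
  2 × C (aromatic): no H
  1 × O: 1 H
  1 × S: 1 H
  Total hydrogens = 6.
Molecular formula: C6H6OS

C6H6OS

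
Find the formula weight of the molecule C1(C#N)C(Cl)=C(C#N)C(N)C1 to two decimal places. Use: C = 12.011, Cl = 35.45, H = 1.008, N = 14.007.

167.60

Molecular formula: C7H6ClN3.
M = 7×12.011 + 1×35.45 + 6×1.008 + 3×14.007 = 167.60 g/mol.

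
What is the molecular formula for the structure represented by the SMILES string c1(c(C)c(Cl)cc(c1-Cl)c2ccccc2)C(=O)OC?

C15H12Cl2O2

Heavy atoms from the SMILES: 15 C, 2 Cl, 2 O.
Implicit hydrogens by atom environment:
  6 × C (aromatic): 1 H each → 6
  6 × C (aromatic): no H
  2 × C: 3 H each → 6
  2 × Cl: no H
  2 × O: no H
  1 × C: no H
  Total hydrogens = 12.
Molecular formula: C15H12Cl2O2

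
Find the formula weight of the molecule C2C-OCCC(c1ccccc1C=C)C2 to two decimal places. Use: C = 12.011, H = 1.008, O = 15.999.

Molecular formula: C14H18O.
M = 14×12.011 + 18×1.008 + 1×15.999 = 202.30 g/mol.

202.30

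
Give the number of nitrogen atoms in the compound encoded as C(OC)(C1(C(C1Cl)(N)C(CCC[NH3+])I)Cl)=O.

2

The symbol for nitrogen appears 2 times in the SMILES.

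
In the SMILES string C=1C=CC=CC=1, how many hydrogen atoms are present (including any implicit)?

Hydrogens are implicit in SMILES; fill each atom to its normal valence:
  6 × C (aromatic): 1 H each → 6
  Total hydrogens = 6.

6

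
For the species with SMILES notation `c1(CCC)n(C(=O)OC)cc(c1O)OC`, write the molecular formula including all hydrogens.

C10H15NO4

Heavy atoms from the SMILES: 10 C, 1 N, 4 O.
Implicit hydrogens by atom environment:
  3 × C: 3 H each → 9
  3 × C (aromatic): no H
  3 × O: no H
  2 × C: 2 H each → 4
  1 × C (aromatic): 1 H
  1 × C: no H
  1 × N (aromatic): no H
  1 × O: 1 H
  Total hydrogens = 15.
Molecular formula: C10H15NO4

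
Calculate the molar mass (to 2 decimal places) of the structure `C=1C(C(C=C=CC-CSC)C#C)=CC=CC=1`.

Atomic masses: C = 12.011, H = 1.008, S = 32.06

228.35

Molecular formula: C15H16S.
M = 15×12.011 + 16×1.008 + 1×32.06 = 228.35 g/mol.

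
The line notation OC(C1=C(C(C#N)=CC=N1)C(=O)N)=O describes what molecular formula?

Heavy atoms from the SMILES: 8 C, 3 N, 3 O.
Implicit hydrogens by atom environment:
  3 × C (aromatic): no H
  3 × C: no H
  2 × C (aromatic): 1 H each → 2
  2 × O: no H
  1 × N: 2 H
  1 × N (aromatic): no H
  1 × N: no H
  1 × O: 1 H
  Total hydrogens = 5.
Molecular formula: C8H5N3O3

C8H5N3O3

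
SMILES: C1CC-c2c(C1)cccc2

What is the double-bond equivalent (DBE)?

Molecular formula from the SMILES: C10H12.
DoU = (2C + 2 + N − H − X)/2 = (2·10 + 2 + 0 − 12 − 0)/2 = 10/2 = 5.
(Structurally: 2 ring(s) + 3 π bond(s) = 5.)

5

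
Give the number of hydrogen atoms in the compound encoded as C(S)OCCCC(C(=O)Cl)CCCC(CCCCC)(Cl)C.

30

Hydrogens are implicit in SMILES; fill each atom to its normal valence:
  11 × C: 2 H each → 22
  2 × C: 3 H each → 6
  2 × C: no H
  2 × Cl: no H
  2 × O: no H
  1 × C: 1 H
  1 × S: 1 H
  Total hydrogens = 30.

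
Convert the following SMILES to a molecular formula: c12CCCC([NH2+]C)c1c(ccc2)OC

Heavy atoms from the SMILES: 12 C, 1 N, 1 O.
Implicit hydrogens by atom environment:
  3 × C: 2 H each → 6
  3 × C (aromatic): 1 H each → 3
  3 × C (aromatic): no H
  2 × C: 3 H each → 6
  1 × C: 1 H
  1 × N (charge +1): 2 H
  1 × O: no H
  Total hydrogens = 18.
Net charge +1.
Molecular formula: C12H18NO+

C12H18NO+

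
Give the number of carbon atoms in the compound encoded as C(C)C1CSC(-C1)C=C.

The symbol for carbon appears 8 times in the SMILES.

8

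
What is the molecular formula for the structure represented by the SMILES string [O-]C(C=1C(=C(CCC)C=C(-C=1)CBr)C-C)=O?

Heavy atoms from the SMILES: 1 Br, 13 C, 2 O.
Implicit hydrogens by atom environment:
  4 × C: 2 H each → 8
  4 × C (aromatic): no H
  2 × C: 3 H each → 6
  2 × C (aromatic): 1 H each → 2
  1 × Br: no H
  1 × C: no H
  1 × O: no H
  1 × O (charge -1): no H
  Total hydrogens = 16.
Net charge -1.
Molecular formula: C13H16BrO2-

C13H16BrO2-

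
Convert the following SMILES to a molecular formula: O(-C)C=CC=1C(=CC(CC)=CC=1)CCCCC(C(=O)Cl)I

Heavy atoms from the SMILES: 17 C, 1 Cl, 1 I, 2 O.
Implicit hydrogens by atom environment:
  5 × C: 2 H each → 10
  3 × C (aromatic): 1 H each → 3
  3 × C: 1 H each → 3
  3 × C (aromatic): no H
  2 × C: 3 H each → 6
  2 × O: no H
  1 × C: no H
  1 × Cl: no H
  1 × I: no H
  Total hydrogens = 22.
Molecular formula: C17H22ClIO2

C17H22ClIO2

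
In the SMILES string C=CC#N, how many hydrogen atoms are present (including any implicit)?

3

Hydrogens are implicit in SMILES; fill each atom to its normal valence:
  1 × C: 2 H
  1 × C: 1 H
  1 × C: no H
  1 × N: no H
  Total hydrogens = 3.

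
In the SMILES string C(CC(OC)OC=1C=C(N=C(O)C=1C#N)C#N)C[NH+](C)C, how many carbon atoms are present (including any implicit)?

14

The symbol for carbon appears 14 times in the SMILES.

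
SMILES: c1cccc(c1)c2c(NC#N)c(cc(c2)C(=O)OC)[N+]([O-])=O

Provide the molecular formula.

Heavy atoms from the SMILES: 15 C, 3 N, 4 O.
Implicit hydrogens by atom environment:
  7 × C (aromatic): 1 H each → 7
  5 × C (aromatic): no H
  3 × O: no H
  2 × C: no H
  1 × C: 3 H
  1 × N: 1 H
  1 × N (charge +1): no H
  1 × N: no H
  1 × O (charge -1): no H
  Total hydrogens = 11.
Molecular formula: C15H11N3O4

C15H11N3O4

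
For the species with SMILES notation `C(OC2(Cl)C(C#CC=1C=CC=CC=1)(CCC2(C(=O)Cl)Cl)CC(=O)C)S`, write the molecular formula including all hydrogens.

Heavy atoms from the SMILES: 18 C, 3 Cl, 3 O, 1 S.
Implicit hydrogens by atom environment:
  7 × C: no H
  5 × C (aromatic): 1 H each → 5
  4 × C: 2 H each → 8
  3 × Cl: no H
  3 × O: no H
  1 × C: 3 H
  1 × C (aromatic): no H
  1 × S: 1 H
  Total hydrogens = 17.
Molecular formula: C18H17Cl3O3S

C18H17Cl3O3S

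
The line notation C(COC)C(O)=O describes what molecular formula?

C4H8O3

Heavy atoms from the SMILES: 4 C, 3 O.
Implicit hydrogens by atom environment:
  2 × C: 2 H each → 4
  2 × O: no H
  1 × C: 3 H
  1 × C: no H
  1 × O: 1 H
  Total hydrogens = 8.
Molecular formula: C4H8O3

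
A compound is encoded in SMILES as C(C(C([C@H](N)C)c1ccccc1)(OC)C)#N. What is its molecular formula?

C13H18N2O

Heavy atoms from the SMILES: 13 C, 2 N, 1 O.
Implicit hydrogens by atom environment:
  5 × C (aromatic): 1 H each → 5
  3 × C: 3 H each → 9
  2 × C: 1 H each → 2
  2 × C: no H
  1 × C (aromatic): no H
  1 × N: 2 H
  1 × N: no H
  1 × O: no H
  Total hydrogens = 18.
Molecular formula: C13H18N2O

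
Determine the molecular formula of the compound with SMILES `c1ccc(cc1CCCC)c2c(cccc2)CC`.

Heavy atoms from the SMILES: 18 C.
Implicit hydrogens by atom environment:
  8 × C (aromatic): 1 H each → 8
  4 × C: 2 H each → 8
  4 × C (aromatic): no H
  2 × C: 3 H each → 6
  Total hydrogens = 22.
Molecular formula: C18H22

C18H22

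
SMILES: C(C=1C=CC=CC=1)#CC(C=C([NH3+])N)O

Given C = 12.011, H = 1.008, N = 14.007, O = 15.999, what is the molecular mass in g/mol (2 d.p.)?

189.24

Molecular formula: C11H13N2O+.
M = 11×12.011 + 13×1.008 + 2×14.007 + 1×15.999 = 189.24 g/mol.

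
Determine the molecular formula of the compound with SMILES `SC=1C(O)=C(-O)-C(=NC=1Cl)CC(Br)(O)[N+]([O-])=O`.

Heavy atoms from the SMILES: 1 Br, 7 C, 1 Cl, 2 N, 5 O, 1 S.
Implicit hydrogens by atom environment:
  5 × C (aromatic): no H
  3 × O: 1 H each → 3
  1 × Br: no H
  1 × C: 2 H
  1 × C: no H
  1 × Cl: no H
  1 × N (aromatic): no H
  1 × N (charge +1): no H
  1 × O: no H
  1 × O (charge -1): no H
  1 × S: 1 H
  Total hydrogens = 6.
Molecular formula: C7H6BrClN2O5S

C7H6BrClN2O5S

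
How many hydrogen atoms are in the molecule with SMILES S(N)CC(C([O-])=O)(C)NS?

Hydrogens are implicit in SMILES; fill each atom to its normal valence:
  2 × C: no H
  1 × C: 3 H
  1 × C: 2 H
  1 × N: 2 H
  1 × N: 1 H
  1 × O: no H
  1 × O (charge -1): no H
  1 × S: 1 H
  1 × S: no H
  Total hydrogens = 9.

9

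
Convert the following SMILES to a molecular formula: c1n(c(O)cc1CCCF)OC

Heavy atoms from the SMILES: 8 C, 1 F, 1 N, 2 O.
Implicit hydrogens by atom environment:
  3 × C: 2 H each → 6
  2 × C (aromatic): 1 H each → 2
  2 × C (aromatic): no H
  1 × C: 3 H
  1 × F: no H
  1 × N (aromatic): no H
  1 × O: 1 H
  1 × O: no H
  Total hydrogens = 12.
Molecular formula: C8H12FNO2

C8H12FNO2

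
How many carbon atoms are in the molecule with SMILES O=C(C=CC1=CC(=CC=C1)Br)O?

9

The symbol for carbon appears 9 times in the SMILES.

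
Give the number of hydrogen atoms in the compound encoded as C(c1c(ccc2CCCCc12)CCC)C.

22

Hydrogens are implicit in SMILES; fill each atom to its normal valence:
  7 × C: 2 H each → 14
  4 × C (aromatic): no H
  2 × C: 3 H each → 6
  2 × C (aromatic): 1 H each → 2
  Total hydrogens = 22.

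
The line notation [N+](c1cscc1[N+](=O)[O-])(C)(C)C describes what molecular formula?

Heavy atoms from the SMILES: 7 C, 2 N, 2 O, 1 S.
Implicit hydrogens by atom environment:
  3 × C: 3 H each → 9
  2 × C (aromatic): 1 H each → 2
  2 × C (aromatic): no H
  2 × N (charge +1): no H
  1 × O: no H
  1 × O (charge -1): no H
  1 × S (aromatic): no H
  Total hydrogens = 11.
Net charge +1.
Molecular formula: C7H11N2O2S+

C7H11N2O2S+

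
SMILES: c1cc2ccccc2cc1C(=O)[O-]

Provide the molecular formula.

C11H7O2-

Heavy atoms from the SMILES: 11 C, 2 O.
Implicit hydrogens by atom environment:
  7 × C (aromatic): 1 H each → 7
  3 × C (aromatic): no H
  1 × C: no H
  1 × O: no H
  1 × O (charge -1): no H
  Total hydrogens = 7.
Net charge -1.
Molecular formula: C11H7O2-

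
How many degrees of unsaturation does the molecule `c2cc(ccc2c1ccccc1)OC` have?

Molecular formula from the SMILES: C13H12O.
DoU = (2C + 2 + N − H − X)/2 = (2·13 + 2 + 0 − 12 − 0)/2 = 16/2 = 8.
(Structurally: 2 ring(s) + 6 π bond(s) = 8.)

8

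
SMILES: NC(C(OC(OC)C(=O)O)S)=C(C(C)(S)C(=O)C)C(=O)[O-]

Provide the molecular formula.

Heavy atoms from the SMILES: 11 C, 1 N, 7 O, 2 S.
Implicit hydrogens by atom environment:
  6 × C: no H
  5 × O: no H
  3 × C: 3 H each → 9
  2 × C: 1 H each → 2
  2 × S: 1 H each → 2
  1 × N: 2 H
  1 × O: 1 H
  1 × O (charge -1): no H
  Total hydrogens = 16.
Net charge -1.
Molecular formula: C11H16NO7S2-

C11H16NO7S2-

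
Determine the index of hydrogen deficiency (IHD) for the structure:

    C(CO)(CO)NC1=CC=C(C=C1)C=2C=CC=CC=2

8

Molecular formula from the SMILES: C15H17NO2.
DoU = (2C + 2 + N − H − X)/2 = (2·15 + 2 + 1 − 17 − 0)/2 = 16/2 = 8.
(Structurally: 2 ring(s) + 6 π bond(s) = 8.)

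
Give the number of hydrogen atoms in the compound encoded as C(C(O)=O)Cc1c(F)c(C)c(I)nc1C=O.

9

Hydrogens are implicit in SMILES; fill each atom to its normal valence:
  5 × C (aromatic): no H
  2 × C: 2 H each → 4
  2 × O: no H
  1 × C: 3 H
  1 × C: 1 H
  1 × C: no H
  1 × F: no H
  1 × I: no H
  1 × N (aromatic): no H
  1 × O: 1 H
  Total hydrogens = 9.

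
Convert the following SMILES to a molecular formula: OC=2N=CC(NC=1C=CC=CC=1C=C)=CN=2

C12H11N3O

Heavy atoms from the SMILES: 12 C, 3 N, 1 O.
Implicit hydrogens by atom environment:
  6 × C (aromatic): 1 H each → 6
  4 × C (aromatic): no H
  2 × N (aromatic): no H
  1 × C: 2 H
  1 × C: 1 H
  1 × N: 1 H
  1 × O: 1 H
  Total hydrogens = 11.
Molecular formula: C12H11N3O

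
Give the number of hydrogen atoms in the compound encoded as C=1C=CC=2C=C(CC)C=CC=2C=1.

Hydrogens are implicit in SMILES; fill each atom to its normal valence:
  7 × C (aromatic): 1 H each → 7
  3 × C (aromatic): no H
  1 × C: 3 H
  1 × C: 2 H
  Total hydrogens = 12.

12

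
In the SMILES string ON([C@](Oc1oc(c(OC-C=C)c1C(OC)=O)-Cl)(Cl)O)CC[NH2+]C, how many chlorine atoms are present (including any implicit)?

The symbol for chlorine appears 2 times in the SMILES.

2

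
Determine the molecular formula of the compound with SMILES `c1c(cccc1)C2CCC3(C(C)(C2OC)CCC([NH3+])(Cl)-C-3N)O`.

C18H28ClN2O2+

Heavy atoms from the SMILES: 18 C, 1 Cl, 2 N, 2 O.
Implicit hydrogens by atom environment:
  5 × C (aromatic): 1 H each → 5
  4 × C: 2 H each → 8
  3 × C: 1 H each → 3
  3 × C: no H
  2 × C: 3 H each → 6
  1 × C (aromatic): no H
  1 × Cl: no H
  1 × N (charge +1): 3 H
  1 × N: 2 H
  1 × O: 1 H
  1 × O: no H
  Total hydrogens = 28.
Net charge +1.
Molecular formula: C18H28ClN2O2+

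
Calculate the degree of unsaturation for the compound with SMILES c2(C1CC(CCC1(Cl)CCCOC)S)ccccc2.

Molecular formula from the SMILES: C16H23ClOS.
DoU = (2C + 2 + N − H − X)/2 = (2·16 + 2 + 0 − 23 − 1)/2 = 10/2 = 5.
(Structurally: 2 ring(s) + 3 π bond(s) = 5.)

5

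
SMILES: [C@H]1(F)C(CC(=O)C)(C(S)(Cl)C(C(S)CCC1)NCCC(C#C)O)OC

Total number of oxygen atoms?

3

The symbol for oxygen appears 3 times in the SMILES.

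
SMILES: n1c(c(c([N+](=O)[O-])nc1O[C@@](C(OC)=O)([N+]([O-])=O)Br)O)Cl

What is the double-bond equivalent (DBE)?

7

Molecular formula from the SMILES: C7H4BrClN4O8.
DoU = (2C + 2 + N − H − X)/2 = (2·7 + 2 + 4 − 4 − 2)/2 = 14/2 = 7.
(Structurally: 1 ring(s) + 6 π bond(s) = 7.)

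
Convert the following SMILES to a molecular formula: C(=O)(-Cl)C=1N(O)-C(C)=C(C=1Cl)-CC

C8H9Cl2NO2

Heavy atoms from the SMILES: 8 C, 2 Cl, 1 N, 2 O.
Implicit hydrogens by atom environment:
  4 × C (aromatic): no H
  2 × C: 3 H each → 6
  2 × Cl: no H
  1 × C: 2 H
  1 × C: no H
  1 × N (aromatic): no H
  1 × O: 1 H
  1 × O: no H
  Total hydrogens = 9.
Molecular formula: C8H9Cl2NO2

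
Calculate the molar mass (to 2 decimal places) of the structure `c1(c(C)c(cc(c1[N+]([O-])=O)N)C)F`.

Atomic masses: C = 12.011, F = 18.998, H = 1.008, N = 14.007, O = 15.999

184.17

Molecular formula: C8H9FN2O2.
M = 8×12.011 + 1×18.998 + 9×1.008 + 2×14.007 + 2×15.999 = 184.17 g/mol.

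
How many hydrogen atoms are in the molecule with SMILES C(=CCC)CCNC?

Hydrogens are implicit in SMILES; fill each atom to its normal valence:
  3 × C: 2 H each → 6
  2 × C: 3 H each → 6
  2 × C: 1 H each → 2
  1 × N: 1 H
  Total hydrogens = 15.

15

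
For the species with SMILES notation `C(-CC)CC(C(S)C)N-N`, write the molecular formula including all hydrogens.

Heavy atoms from the SMILES: 7 C, 2 N, 1 S.
Implicit hydrogens by atom environment:
  3 × C: 2 H each → 6
  2 × C: 3 H each → 6
  2 × C: 1 H each → 2
  1 × N: 2 H
  1 × N: 1 H
  1 × S: 1 H
  Total hydrogens = 18.
Molecular formula: C7H18N2S

C7H18N2S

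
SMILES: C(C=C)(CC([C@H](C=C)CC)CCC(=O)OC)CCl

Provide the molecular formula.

Heavy atoms from the SMILES: 15 C, 1 Cl, 2 O.
Implicit hydrogens by atom environment:
  7 × C: 2 H each → 14
  5 × C: 1 H each → 5
  2 × C: 3 H each → 6
  2 × O: no H
  1 × C: no H
  1 × Cl: no H
  Total hydrogens = 25.
Molecular formula: C15H25ClO2

C15H25ClO2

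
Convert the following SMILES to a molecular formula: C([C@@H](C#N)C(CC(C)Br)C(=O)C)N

Heavy atoms from the SMILES: 1 Br, 9 C, 2 N, 1 O.
Implicit hydrogens by atom environment:
  3 × C: 1 H each → 3
  2 × C: 3 H each → 6
  2 × C: 2 H each → 4
  2 × C: no H
  1 × Br: no H
  1 × N: 2 H
  1 × N: no H
  1 × O: no H
  Total hydrogens = 15.
Molecular formula: C9H15BrN2O

C9H15BrN2O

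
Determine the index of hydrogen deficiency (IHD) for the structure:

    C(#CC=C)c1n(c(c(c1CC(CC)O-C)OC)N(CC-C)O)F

6

Molecular formula from the SMILES: C17H25FN2O3.
DoU = (2C + 2 + N − H − X)/2 = (2·17 + 2 + 2 − 25 − 1)/2 = 12/2 = 6.
(Structurally: 1 ring(s) + 5 π bond(s) = 6.)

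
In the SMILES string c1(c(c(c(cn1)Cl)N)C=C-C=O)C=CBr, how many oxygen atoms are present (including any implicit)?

The symbol for oxygen appears 1 time in the SMILES.

1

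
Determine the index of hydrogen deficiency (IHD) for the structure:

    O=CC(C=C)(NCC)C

Molecular formula from the SMILES: C7H13NO.
DoU = (2C + 2 + N − H − X)/2 = (2·7 + 2 + 1 − 13 − 0)/2 = 4/2 = 2.
(Structurally: 0 ring(s) + 2 π bond(s) = 2.)

2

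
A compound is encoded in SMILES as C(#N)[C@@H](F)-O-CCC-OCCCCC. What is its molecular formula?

Heavy atoms from the SMILES: 10 C, 1 F, 1 N, 2 O.
Implicit hydrogens by atom environment:
  7 × C: 2 H each → 14
  2 × O: no H
  1 × C: 3 H
  1 × C: 1 H
  1 × C: no H
  1 × F: no H
  1 × N: no H
  Total hydrogens = 18.
Molecular formula: C10H18FNO2

C10H18FNO2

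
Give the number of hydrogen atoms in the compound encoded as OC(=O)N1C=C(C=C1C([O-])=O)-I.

3

Hydrogens are implicit in SMILES; fill each atom to its normal valence:
  2 × C (aromatic): 1 H each → 2
  2 × C (aromatic): no H
  2 × C: no H
  2 × O: no H
  1 × I: no H
  1 × N (aromatic): no H
  1 × O: 1 H
  1 × O (charge -1): no H
  Total hydrogens = 3.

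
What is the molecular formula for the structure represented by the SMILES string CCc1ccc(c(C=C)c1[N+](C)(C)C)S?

C13H20NS+

Heavy atoms from the SMILES: 13 C, 1 N, 1 S.
Implicit hydrogens by atom environment:
  4 × C: 3 H each → 12
  4 × C (aromatic): no H
  2 × C: 2 H each → 4
  2 × C (aromatic): 1 H each → 2
  1 × C: 1 H
  1 × N (charge +1): no H
  1 × S: 1 H
  Total hydrogens = 20.
Net charge +1.
Molecular formula: C13H20NS+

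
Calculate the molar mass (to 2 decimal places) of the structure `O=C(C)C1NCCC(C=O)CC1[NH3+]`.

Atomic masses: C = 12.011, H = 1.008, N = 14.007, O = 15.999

185.25

Molecular formula: C9H17N2O2+.
M = 9×12.011 + 17×1.008 + 2×14.007 + 2×15.999 = 185.25 g/mol.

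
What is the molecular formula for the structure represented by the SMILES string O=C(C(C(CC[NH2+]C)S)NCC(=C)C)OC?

C11H23N2O2S+

Heavy atoms from the SMILES: 11 C, 2 N, 2 O, 1 S.
Implicit hydrogens by atom environment:
  4 × C: 2 H each → 8
  3 × C: 3 H each → 9
  2 × C: 1 H each → 2
  2 × C: no H
  2 × O: no H
  1 × N (charge +1): 2 H
  1 × N: 1 H
  1 × S: 1 H
  Total hydrogens = 23.
Net charge +1.
Molecular formula: C11H23N2O2S+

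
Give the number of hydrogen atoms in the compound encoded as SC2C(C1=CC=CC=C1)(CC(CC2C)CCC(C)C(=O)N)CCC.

Hydrogens are implicit in SMILES; fill each atom to its normal valence:
  6 × C: 2 H each → 12
  5 × C (aromatic): 1 H each → 5
  4 × C: 1 H each → 4
  3 × C: 3 H each → 9
  2 × C: no H
  1 × C (aromatic): no H
  1 × N: 2 H
  1 × O: no H
  1 × S: 1 H
  Total hydrogens = 33.

33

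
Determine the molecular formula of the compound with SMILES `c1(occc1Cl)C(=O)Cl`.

C5H2Cl2O2

Heavy atoms from the SMILES: 5 C, 2 Cl, 2 O.
Implicit hydrogens by atom environment:
  2 × C (aromatic): 1 H each → 2
  2 × C (aromatic): no H
  2 × Cl: no H
  1 × C: no H
  1 × O (aromatic): no H
  1 × O: no H
  Total hydrogens = 2.
Molecular formula: C5H2Cl2O2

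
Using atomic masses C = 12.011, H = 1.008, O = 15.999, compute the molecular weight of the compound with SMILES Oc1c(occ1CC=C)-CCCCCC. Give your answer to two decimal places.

208.30

Molecular formula: C13H20O2.
M = 13×12.011 + 20×1.008 + 2×15.999 = 208.30 g/mol.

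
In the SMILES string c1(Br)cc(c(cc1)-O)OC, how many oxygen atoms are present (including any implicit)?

2

The symbol for oxygen appears 2 times in the SMILES.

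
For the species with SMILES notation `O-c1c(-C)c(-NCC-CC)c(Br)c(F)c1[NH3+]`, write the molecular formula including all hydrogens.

Heavy atoms from the SMILES: 1 Br, 11 C, 1 F, 2 N, 1 O.
Implicit hydrogens by atom environment:
  6 × C (aromatic): no H
  3 × C: 2 H each → 6
  2 × C: 3 H each → 6
  1 × Br: no H
  1 × F: no H
  1 × N (charge +1): 3 H
  1 × N: 1 H
  1 × O: 1 H
  Total hydrogens = 17.
Net charge +1.
Molecular formula: C11H17BrFN2O+

C11H17BrFN2O+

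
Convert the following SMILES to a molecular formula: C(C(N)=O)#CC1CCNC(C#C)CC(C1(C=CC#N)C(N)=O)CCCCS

Heavy atoms from the SMILES: 20 C, 4 N, 2 O, 1 S.
Implicit hydrogens by atom environment:
  7 × C: 2 H each → 14
  7 × C: no H
  6 × C: 1 H each → 6
  2 × N: 2 H each → 4
  2 × O: no H
  1 × N: 1 H
  1 × N: no H
  1 × S: 1 H
  Total hydrogens = 26.
Molecular formula: C20H26N4O2S

C20H26N4O2S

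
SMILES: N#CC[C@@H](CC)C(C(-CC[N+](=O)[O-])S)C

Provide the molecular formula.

Heavy atoms from the SMILES: 10 C, 2 N, 2 O, 1 S.
Implicit hydrogens by atom environment:
  4 × C: 2 H each → 8
  3 × C: 1 H each → 3
  2 × C: 3 H each → 6
  1 × C: no H
  1 × N: no H
  1 × N (charge +1): no H
  1 × O: no H
  1 × O (charge -1): no H
  1 × S: 1 H
  Total hydrogens = 18.
Molecular formula: C10H18N2O2S

C10H18N2O2S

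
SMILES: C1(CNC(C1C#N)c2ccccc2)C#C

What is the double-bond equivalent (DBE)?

9

Molecular formula from the SMILES: C13H12N2.
DoU = (2C + 2 + N − H − X)/2 = (2·13 + 2 + 2 − 12 − 0)/2 = 18/2 = 9.
(Structurally: 2 ring(s) + 7 π bond(s) = 9.)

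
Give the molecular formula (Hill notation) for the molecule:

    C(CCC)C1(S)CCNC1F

Heavy atoms from the SMILES: 8 C, 1 F, 1 N, 1 S.
Implicit hydrogens by atom environment:
  5 × C: 2 H each → 10
  1 × C: 3 H
  1 × C: 1 H
  1 × C: no H
  1 × F: no H
  1 × N: 1 H
  1 × S: 1 H
  Total hydrogens = 16.
Molecular formula: C8H16FNS

C8H16FNS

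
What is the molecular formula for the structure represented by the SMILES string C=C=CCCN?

Heavy atoms from the SMILES: 5 C, 1 N.
Implicit hydrogens by atom environment:
  3 × C: 2 H each → 6
  1 × C: 1 H
  1 × C: no H
  1 × N: 2 H
  Total hydrogens = 9.
Molecular formula: C5H9N

C5H9N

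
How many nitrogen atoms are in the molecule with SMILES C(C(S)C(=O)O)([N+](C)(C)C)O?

The symbol for nitrogen appears 1 time in the SMILES.

1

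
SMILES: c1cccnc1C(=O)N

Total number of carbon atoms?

6

The symbol for carbon appears 6 times in the SMILES. Lowercase c denotes aromatic carbon and counts toward C.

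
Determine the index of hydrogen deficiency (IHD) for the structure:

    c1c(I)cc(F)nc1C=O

Molecular formula from the SMILES: C6H3FINO.
DoU = (2C + 2 + N − H − X)/2 = (2·6 + 2 + 1 − 3 − 2)/2 = 10/2 = 5.
(Structurally: 1 ring(s) + 4 π bond(s) = 5.)

5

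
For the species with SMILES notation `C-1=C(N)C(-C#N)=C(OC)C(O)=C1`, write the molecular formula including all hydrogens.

C8H8N2O2

Heavy atoms from the SMILES: 8 C, 2 N, 2 O.
Implicit hydrogens by atom environment:
  4 × C (aromatic): no H
  2 × C (aromatic): 1 H each → 2
  1 × C: 3 H
  1 × C: no H
  1 × N: 2 H
  1 × N: no H
  1 × O: 1 H
  1 × O: no H
  Total hydrogens = 8.
Molecular formula: C8H8N2O2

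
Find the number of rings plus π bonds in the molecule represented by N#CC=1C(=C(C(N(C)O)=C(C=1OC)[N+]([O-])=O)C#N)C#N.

11

Molecular formula from the SMILES: C11H7N5O4.
DoU = (2C + 2 + N − H − X)/2 = (2·11 + 2 + 5 − 7 − 0)/2 = 22/2 = 11.
(Structurally: 1 ring(s) + 10 π bond(s) = 11.)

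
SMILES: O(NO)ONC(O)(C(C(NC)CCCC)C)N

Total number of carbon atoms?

9

The symbol for carbon appears 9 times in the SMILES.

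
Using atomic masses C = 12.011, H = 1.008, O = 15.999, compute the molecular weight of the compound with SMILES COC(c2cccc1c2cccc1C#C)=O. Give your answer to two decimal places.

210.23

Molecular formula: C14H10O2.
M = 14×12.011 + 10×1.008 + 2×15.999 = 210.23 g/mol.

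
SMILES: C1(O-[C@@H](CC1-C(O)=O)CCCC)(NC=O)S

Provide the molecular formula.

Heavy atoms from the SMILES: 10 C, 1 N, 4 O, 1 S.
Implicit hydrogens by atom environment:
  4 × C: 2 H each → 8
  3 × C: 1 H each → 3
  3 × O: no H
  2 × C: no H
  1 × C: 3 H
  1 × N: 1 H
  1 × O: 1 H
  1 × S: 1 H
  Total hydrogens = 17.
Molecular formula: C10H17NO4S

C10H17NO4S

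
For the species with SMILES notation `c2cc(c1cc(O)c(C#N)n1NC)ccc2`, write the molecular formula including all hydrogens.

C12H11N3O

Heavy atoms from the SMILES: 12 C, 3 N, 1 O.
Implicit hydrogens by atom environment:
  6 × C (aromatic): 1 H each → 6
  4 × C (aromatic): no H
  1 × C: 3 H
  1 × C: no H
  1 × N: 1 H
  1 × N (aromatic): no H
  1 × N: no H
  1 × O: 1 H
  Total hydrogens = 11.
Molecular formula: C12H11N3O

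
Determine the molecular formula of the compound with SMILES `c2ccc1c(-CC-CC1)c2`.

C10H12

Heavy atoms from the SMILES: 10 C.
Implicit hydrogens by atom environment:
  4 × C: 2 H each → 8
  4 × C (aromatic): 1 H each → 4
  2 × C (aromatic): no H
  Total hydrogens = 12.
Molecular formula: C10H12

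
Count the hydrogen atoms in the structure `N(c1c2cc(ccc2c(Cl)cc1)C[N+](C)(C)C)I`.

17

Hydrogens are implicit in SMILES; fill each atom to its normal valence:
  5 × C (aromatic): 1 H each → 5
  5 × C (aromatic): no H
  3 × C: 3 H each → 9
  1 × C: 2 H
  1 × Cl: no H
  1 × I: no H
  1 × N: 1 H
  1 × N (charge +1): no H
  Total hydrogens = 17.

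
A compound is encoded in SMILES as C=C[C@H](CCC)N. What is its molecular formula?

Heavy atoms from the SMILES: 6 C, 1 N.
Implicit hydrogens by atom environment:
  3 × C: 2 H each → 6
  2 × C: 1 H each → 2
  1 × C: 3 H
  1 × N: 2 H
  Total hydrogens = 13.
Molecular formula: C6H13N

C6H13N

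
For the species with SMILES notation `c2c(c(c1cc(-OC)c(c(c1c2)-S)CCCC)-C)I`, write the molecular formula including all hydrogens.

Heavy atoms from the SMILES: 16 C, 1 I, 1 O, 1 S.
Implicit hydrogens by atom environment:
  7 × C (aromatic): no H
  3 × C: 3 H each → 9
  3 × C: 2 H each → 6
  3 × C (aromatic): 1 H each → 3
  1 × I: no H
  1 × O: no H
  1 × S: 1 H
  Total hydrogens = 19.
Molecular formula: C16H19IOS

C16H19IOS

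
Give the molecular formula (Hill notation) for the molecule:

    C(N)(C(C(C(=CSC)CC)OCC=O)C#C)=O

Heavy atoms from the SMILES: 12 C, 1 N, 3 O, 1 S.
Implicit hydrogens by atom environment:
  5 × C: 1 H each → 5
  3 × C: no H
  3 × O: no H
  2 × C: 3 H each → 6
  2 × C: 2 H each → 4
  1 × N: 2 H
  1 × S: no H
  Total hydrogens = 17.
Molecular formula: C12H17NO3S

C12H17NO3S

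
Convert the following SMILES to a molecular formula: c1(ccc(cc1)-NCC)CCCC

C12H19N

Heavy atoms from the SMILES: 12 C, 1 N.
Implicit hydrogens by atom environment:
  4 × C: 2 H each → 8
  4 × C (aromatic): 1 H each → 4
  2 × C: 3 H each → 6
  2 × C (aromatic): no H
  1 × N: 1 H
  Total hydrogens = 19.
Molecular formula: C12H19N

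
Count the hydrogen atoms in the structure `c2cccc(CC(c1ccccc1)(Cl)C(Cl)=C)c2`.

Hydrogens are implicit in SMILES; fill each atom to its normal valence:
  10 × C (aromatic): 1 H each → 10
  2 × C: 2 H each → 4
  2 × C: no H
  2 × C (aromatic): no H
  2 × Cl: no H
  Total hydrogens = 14.

14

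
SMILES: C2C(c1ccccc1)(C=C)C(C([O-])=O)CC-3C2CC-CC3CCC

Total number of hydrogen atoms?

Hydrogens are implicit in SMILES; fill each atom to its normal valence:
  8 × C: 2 H each → 16
  5 × C: 1 H each → 5
  5 × C (aromatic): 1 H each → 5
  2 × C: no H
  1 × C: 3 H
  1 × C (aromatic): no H
  1 × O: no H
  1 × O (charge -1): no H
  Total hydrogens = 29.

29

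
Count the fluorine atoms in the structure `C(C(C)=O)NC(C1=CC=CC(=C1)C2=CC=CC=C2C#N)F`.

The symbol for fluorine appears 1 time in the SMILES.

1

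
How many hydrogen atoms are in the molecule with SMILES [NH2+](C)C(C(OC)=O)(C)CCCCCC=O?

22

Hydrogens are implicit in SMILES; fill each atom to its normal valence:
  5 × C: 2 H each → 10
  3 × C: 3 H each → 9
  3 × O: no H
  2 × C: no H
  1 × C: 1 H
  1 × N (charge +1): 2 H
  Total hydrogens = 22.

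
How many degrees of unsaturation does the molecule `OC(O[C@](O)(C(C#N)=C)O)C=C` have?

Molecular formula from the SMILES: C7H9NO4.
DoU = (2C + 2 + N − H − X)/2 = (2·7 + 2 + 1 − 9 − 0)/2 = 8/2 = 4.
(Structurally: 0 ring(s) + 4 π bond(s) = 4.)

4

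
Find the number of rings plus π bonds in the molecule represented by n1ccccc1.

4

Molecular formula from the SMILES: C5H5N.
DoU = (2C + 2 + N − H − X)/2 = (2·5 + 2 + 1 − 5 − 0)/2 = 8/2 = 4.
(Structurally: 1 ring(s) + 3 π bond(s) = 4.)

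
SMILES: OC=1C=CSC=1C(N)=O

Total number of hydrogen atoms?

5

Hydrogens are implicit in SMILES; fill each atom to its normal valence:
  2 × C (aromatic): 1 H each → 2
  2 × C (aromatic): no H
  1 × C: no H
  1 × N: 2 H
  1 × O: 1 H
  1 × O: no H
  1 × S (aromatic): no H
  Total hydrogens = 5.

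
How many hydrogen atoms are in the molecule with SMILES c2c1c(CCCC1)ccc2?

Hydrogens are implicit in SMILES; fill each atom to its normal valence:
  4 × C: 2 H each → 8
  4 × C (aromatic): 1 H each → 4
  2 × C (aromatic): no H
  Total hydrogens = 12.

12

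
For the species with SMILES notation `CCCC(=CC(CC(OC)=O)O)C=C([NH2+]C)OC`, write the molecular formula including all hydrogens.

Heavy atoms from the SMILES: 13 C, 1 N, 4 O.
Implicit hydrogens by atom environment:
  4 × C: 3 H each → 12
  3 × C: 2 H each → 6
  3 × C: 1 H each → 3
  3 × C: no H
  3 × O: no H
  1 × N (charge +1): 2 H
  1 × O: 1 H
  Total hydrogens = 24.
Net charge +1.
Molecular formula: C13H24NO4+

C13H24NO4+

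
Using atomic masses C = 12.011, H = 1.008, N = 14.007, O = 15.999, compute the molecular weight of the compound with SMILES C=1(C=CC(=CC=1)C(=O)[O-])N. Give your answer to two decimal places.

Molecular formula: C7H6NO2-.
M = 7×12.011 + 6×1.008 + 1×14.007 + 2×15.999 = 136.13 g/mol.

136.13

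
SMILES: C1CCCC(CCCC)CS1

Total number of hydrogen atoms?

20

Hydrogens are implicit in SMILES; fill each atom to its normal valence:
  8 × C: 2 H each → 16
  1 × C: 3 H
  1 × C: 1 H
  1 × S: no H
  Total hydrogens = 20.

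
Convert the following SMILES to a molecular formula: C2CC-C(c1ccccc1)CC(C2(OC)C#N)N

C15H20N2O

Heavy atoms from the SMILES: 15 C, 2 N, 1 O.
Implicit hydrogens by atom environment:
  5 × C (aromatic): 1 H each → 5
  4 × C: 2 H each → 8
  2 × C: 1 H each → 2
  2 × C: no H
  1 × C: 3 H
  1 × C (aromatic): no H
  1 × N: 2 H
  1 × N: no H
  1 × O: no H
  Total hydrogens = 20.
Molecular formula: C15H20N2O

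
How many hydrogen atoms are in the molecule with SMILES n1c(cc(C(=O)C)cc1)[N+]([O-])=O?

6

Hydrogens are implicit in SMILES; fill each atom to its normal valence:
  3 × C (aromatic): 1 H each → 3
  2 × C (aromatic): no H
  2 × O: no H
  1 × C: 3 H
  1 × C: no H
  1 × N (aromatic): no H
  1 × N (charge +1): no H
  1 × O (charge -1): no H
  Total hydrogens = 6.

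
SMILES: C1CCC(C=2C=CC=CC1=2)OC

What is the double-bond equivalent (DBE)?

5

Molecular formula from the SMILES: C11H14O.
DoU = (2C + 2 + N − H − X)/2 = (2·11 + 2 + 0 − 14 − 0)/2 = 10/2 = 5.
(Structurally: 2 ring(s) + 3 π bond(s) = 5.)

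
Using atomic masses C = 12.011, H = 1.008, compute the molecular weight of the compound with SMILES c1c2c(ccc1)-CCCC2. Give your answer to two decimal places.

Molecular formula: C10H12.
M = 10×12.011 + 12×1.008 = 132.21 g/mol.

132.21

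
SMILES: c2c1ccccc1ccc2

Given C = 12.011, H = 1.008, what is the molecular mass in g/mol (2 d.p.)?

128.17

Molecular formula: C10H8.
M = 10×12.011 + 8×1.008 = 128.17 g/mol.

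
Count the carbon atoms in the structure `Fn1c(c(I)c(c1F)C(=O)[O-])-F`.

The symbol for carbon appears 5 times in the SMILES. Lowercase c denotes aromatic carbon and counts toward C.

5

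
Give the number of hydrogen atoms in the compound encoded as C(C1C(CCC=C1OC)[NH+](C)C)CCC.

26

Hydrogens are implicit in SMILES; fill each atom to its normal valence:
  5 × C: 2 H each → 10
  4 × C: 3 H each → 12
  3 × C: 1 H each → 3
  1 × C: no H
  1 × N (charge +1): 1 H
  1 × O: no H
  Total hydrogens = 26.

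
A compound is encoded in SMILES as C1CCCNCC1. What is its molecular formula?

Heavy atoms from the SMILES: 6 C, 1 N.
Implicit hydrogens by atom environment:
  6 × C: 2 H each → 12
  1 × N: 1 H
  Total hydrogens = 13.
Molecular formula: C6H13N

C6H13N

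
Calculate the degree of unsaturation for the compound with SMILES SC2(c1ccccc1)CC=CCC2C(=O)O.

7

Molecular formula from the SMILES: C13H14O2S.
DoU = (2C + 2 + N − H − X)/2 = (2·13 + 2 + 0 − 14 − 0)/2 = 14/2 = 7.
(Structurally: 2 ring(s) + 5 π bond(s) = 7.)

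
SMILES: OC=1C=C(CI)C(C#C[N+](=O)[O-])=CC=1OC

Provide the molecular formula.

C10H8INO4

Heavy atoms from the SMILES: 10 C, 1 I, 1 N, 4 O.
Implicit hydrogens by atom environment:
  4 × C (aromatic): no H
  2 × C (aromatic): 1 H each → 2
  2 × C: no H
  2 × O: no H
  1 × C: 3 H
  1 × C: 2 H
  1 × I: no H
  1 × N (charge +1): no H
  1 × O: 1 H
  1 × O (charge -1): no H
  Total hydrogens = 8.
Molecular formula: C10H8INO4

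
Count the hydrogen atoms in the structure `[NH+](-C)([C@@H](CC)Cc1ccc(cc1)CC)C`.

24

Hydrogens are implicit in SMILES; fill each atom to its normal valence:
  4 × C: 3 H each → 12
  4 × C (aromatic): 1 H each → 4
  3 × C: 2 H each → 6
  2 × C (aromatic): no H
  1 × C: 1 H
  1 × N (charge +1): 1 H
  Total hydrogens = 24.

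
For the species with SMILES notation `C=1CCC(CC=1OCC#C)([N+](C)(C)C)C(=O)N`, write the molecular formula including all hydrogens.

Heavy atoms from the SMILES: 13 C, 2 N, 2 O.
Implicit hydrogens by atom environment:
  4 × C: 2 H each → 8
  4 × C: no H
  3 × C: 3 H each → 9
  2 × C: 1 H each → 2
  2 × O: no H
  1 × N: 2 H
  1 × N (charge +1): no H
  Total hydrogens = 21.
Net charge +1.
Molecular formula: C13H21N2O2+

C13H21N2O2+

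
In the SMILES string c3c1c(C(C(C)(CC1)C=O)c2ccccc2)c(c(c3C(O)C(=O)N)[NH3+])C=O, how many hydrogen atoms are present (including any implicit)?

Hydrogens are implicit in SMILES; fill each atom to its normal valence:
  6 × C (aromatic): 1 H each → 6
  6 × C (aromatic): no H
  4 × C: 1 H each → 4
  3 × O: no H
  2 × C: 2 H each → 4
  2 × C: no H
  1 × C: 3 H
  1 × N (charge +1): 3 H
  1 × N: 2 H
  1 × O: 1 H
  Total hydrogens = 23.

23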